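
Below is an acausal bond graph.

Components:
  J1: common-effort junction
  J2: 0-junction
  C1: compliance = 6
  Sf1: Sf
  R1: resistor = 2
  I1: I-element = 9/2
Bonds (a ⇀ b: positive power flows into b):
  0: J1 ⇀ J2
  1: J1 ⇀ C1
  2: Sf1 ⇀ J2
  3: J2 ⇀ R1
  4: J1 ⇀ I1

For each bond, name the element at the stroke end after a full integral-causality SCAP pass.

#2 →Sf1  (Sf1 fixes flow; stroke at Sf1)
#1 →J1  (C1 outputs effort q/C1)
#0 →J2  (0-jn J1 has e-setter on 1)
#4 →I1  (J1 effort already set via bond 1)
#3 →R1  (J2 effort already set via bond 0)

β0 →J2
β1 →J1
β2 →Sf1
β3 →R1
β4 →I1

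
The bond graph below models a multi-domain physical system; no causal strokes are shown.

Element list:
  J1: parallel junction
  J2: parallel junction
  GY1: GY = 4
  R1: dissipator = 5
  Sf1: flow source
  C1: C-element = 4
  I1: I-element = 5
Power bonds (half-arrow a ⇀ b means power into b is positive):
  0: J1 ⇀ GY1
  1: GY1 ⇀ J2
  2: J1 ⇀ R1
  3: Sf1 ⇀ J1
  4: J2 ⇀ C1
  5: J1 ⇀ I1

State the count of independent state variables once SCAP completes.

bond 3 →Sf1  (Sf1: flow source, stroke at near end)
bond 4 →J2  (prefer integral on C1)
bond 1 →GY1  (J2 effort already set via bond 4)
bond 0 →GY1  (GY1: gyrator matches bond 1)
bond 5 →I1  (I1: I, integral causality)
bond 2 →J1  (J1 needs exactly one e-in)

2  (C1, I1 all integral)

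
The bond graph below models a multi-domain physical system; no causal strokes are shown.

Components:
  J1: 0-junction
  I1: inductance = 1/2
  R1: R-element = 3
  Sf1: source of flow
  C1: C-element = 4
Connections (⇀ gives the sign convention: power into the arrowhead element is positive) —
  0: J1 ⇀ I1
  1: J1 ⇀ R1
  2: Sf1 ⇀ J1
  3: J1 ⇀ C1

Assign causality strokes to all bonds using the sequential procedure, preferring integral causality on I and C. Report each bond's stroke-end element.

#0 |I1
#1 |R1
#2 |Sf1
#3 |J1

β2 stroke→Sf1  (Sf1 fixes flow; stroke at Sf1)
β0 stroke→I1  (prefer integral on I1)
β3 stroke→J1  (prefer integral on C1)
β1 stroke→R1  (0-jn J1 has e-setter on 3)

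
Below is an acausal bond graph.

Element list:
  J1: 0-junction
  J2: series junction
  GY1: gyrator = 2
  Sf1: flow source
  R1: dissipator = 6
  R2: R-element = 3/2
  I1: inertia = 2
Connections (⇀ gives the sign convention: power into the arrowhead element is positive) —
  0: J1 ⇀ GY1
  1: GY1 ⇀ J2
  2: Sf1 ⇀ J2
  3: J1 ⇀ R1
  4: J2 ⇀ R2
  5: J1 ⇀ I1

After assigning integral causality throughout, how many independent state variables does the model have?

#2 →Sf1  (Sf1 fixes flow; stroke at Sf1)
#1 →J2  (1-jn J2 has f-setter on 2)
#4 →J2  (common-f at J2 fixed by 2)
#0 →J1  (GY1 both-in/both-out from 1)
#3 →R1  (J1 effort already set via bond 0)
#5 →I1  (0-jn J1 has e-setter on 0)

1  (I1 all integral)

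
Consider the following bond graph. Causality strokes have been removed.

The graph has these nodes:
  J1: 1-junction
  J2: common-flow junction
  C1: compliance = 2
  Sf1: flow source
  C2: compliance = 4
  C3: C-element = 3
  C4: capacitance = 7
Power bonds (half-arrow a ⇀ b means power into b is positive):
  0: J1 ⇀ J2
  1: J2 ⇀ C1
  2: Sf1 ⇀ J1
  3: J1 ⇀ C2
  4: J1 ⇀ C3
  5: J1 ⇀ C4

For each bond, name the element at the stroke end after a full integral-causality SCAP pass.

β2 →Sf1  (Sf1 (Sf) sets flow on bond)
β0 →J1  (J1 flow already set via bond 2)
β3 →J1  (J1 flow already set via bond 2)
β4 →J1  (common-f at J1 fixed by 2)
β5 →J1  (J1 flow already set via bond 2)
β1 →J2  (J2: bond 0 brought flow, rest push out)

#0 →J1
#1 →J2
#2 →Sf1
#3 →J1
#4 →J1
#5 →J1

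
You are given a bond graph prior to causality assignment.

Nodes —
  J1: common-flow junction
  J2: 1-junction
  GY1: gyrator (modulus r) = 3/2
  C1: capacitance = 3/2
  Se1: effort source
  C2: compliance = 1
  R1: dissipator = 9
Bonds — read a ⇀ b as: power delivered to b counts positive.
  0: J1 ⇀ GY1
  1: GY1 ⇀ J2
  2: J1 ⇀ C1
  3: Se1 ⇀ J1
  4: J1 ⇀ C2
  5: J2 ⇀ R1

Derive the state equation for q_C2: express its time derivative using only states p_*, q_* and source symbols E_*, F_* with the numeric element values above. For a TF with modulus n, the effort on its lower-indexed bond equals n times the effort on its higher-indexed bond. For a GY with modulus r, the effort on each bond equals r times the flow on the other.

dq_C2/dt = 4*E_Se1 - 8*q_C1/3 - 4*q_C2

b3 stroke→J1  (Se1: effort source, stroke at far end)
b2 stroke→J1  (C1 outputs effort q/C1)
b4 stroke→J1  (C2: C, integral causality)
b0 stroke→GY1  (J1: last free bond brings flow in)
b1 stroke→GY1  (GY1 both-in/both-out from 0)
b5 stroke→J2  (1-jn J2 has f-setter on 1)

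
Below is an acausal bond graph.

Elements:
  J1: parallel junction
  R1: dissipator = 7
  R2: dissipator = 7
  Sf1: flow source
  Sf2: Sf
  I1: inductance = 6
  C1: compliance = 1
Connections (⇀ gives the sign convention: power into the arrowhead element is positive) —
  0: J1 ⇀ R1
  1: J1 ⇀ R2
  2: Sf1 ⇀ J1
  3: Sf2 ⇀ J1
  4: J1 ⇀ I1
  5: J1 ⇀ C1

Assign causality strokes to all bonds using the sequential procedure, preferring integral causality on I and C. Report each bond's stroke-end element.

#0 →R1
#1 →R2
#2 →Sf1
#3 →Sf2
#4 →I1
#5 →J1

#2 stroke→Sf1  (Sf1 (Sf) sets flow on bond)
#3 stroke→Sf2  (source Sf2 imposes f)
#4 stroke→I1  (I1: I, integral causality)
#5 stroke→J1  (C1: C, integral causality)
#0 stroke→R1  (J1: bond 5 brought effort, rest push out)
#1 stroke→R2  (J1: bond 5 brought effort, rest push out)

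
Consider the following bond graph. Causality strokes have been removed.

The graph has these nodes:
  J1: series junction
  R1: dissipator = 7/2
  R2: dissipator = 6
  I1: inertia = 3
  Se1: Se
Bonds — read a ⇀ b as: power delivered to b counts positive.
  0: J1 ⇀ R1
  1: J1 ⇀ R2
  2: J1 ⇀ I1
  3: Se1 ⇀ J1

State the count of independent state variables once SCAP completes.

1  (I1 all integral)

β3 stroke→J1  (Se1 (Se) sets effort on bond)
β2 stroke→I1  (I1: I, integral causality)
β0 stroke→J1  (1-jn J1 has f-setter on 2)
β1 stroke→J1  (1-jn J1 has f-setter on 2)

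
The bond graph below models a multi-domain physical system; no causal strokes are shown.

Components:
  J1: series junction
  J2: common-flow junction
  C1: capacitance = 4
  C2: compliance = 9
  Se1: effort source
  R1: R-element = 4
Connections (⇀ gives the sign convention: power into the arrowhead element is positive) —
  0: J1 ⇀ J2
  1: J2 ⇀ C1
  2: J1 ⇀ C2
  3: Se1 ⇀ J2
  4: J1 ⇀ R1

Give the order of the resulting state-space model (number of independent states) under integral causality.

2  (C1, C2 all integral)

b3 |J2  (Se1 (Se) sets effort on bond)
b1 |J2  (C1: C, integral causality)
b0 |J1  (only one flow-in slot at J2)
b2 |J1  (C2 outputs effort q/C2)
b4 |R1  (closing 1-jn rule on J1)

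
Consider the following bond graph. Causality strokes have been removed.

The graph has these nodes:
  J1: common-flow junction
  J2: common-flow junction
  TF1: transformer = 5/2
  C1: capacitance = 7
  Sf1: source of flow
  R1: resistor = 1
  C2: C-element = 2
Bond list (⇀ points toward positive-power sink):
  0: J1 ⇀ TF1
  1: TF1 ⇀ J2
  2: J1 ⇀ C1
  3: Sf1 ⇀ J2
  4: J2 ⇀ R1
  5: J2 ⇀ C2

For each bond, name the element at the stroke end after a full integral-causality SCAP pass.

bond 0 stroke→TF1
bond 1 stroke→J2
bond 2 stroke→J1
bond 3 stroke→Sf1
bond 4 stroke→J2
bond 5 stroke→J2

β3 stroke at Sf1  (Sf1 (Sf) sets flow on bond)
β1 stroke at J2  (J2: bond 3 brought flow, rest push out)
β4 stroke at J2  (common-f at J2 fixed by 3)
β5 stroke at J2  (J2 flow already set via bond 3)
β0 stroke at TF1  (through TF1, causality passes straight; one stroke at TF1)
β2 stroke at J1  (common-f at J1 fixed by 0)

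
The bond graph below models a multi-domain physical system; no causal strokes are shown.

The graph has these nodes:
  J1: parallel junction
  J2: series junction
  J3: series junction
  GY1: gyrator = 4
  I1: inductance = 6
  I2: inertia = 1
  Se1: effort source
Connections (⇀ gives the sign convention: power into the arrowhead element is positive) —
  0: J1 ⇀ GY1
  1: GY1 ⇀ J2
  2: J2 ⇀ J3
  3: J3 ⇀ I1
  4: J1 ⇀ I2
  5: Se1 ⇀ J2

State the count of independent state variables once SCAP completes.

β5 →J2  (Se1 fixes effort; stroke away)
β3 →I1  (I1 integral (f out))
β2 →J3  (common-f at J3 fixed by 3)
β1 →J2  (J2 flow already set via bond 2)
β0 →J1  (through GY1, causality inverts; strokes same side of GY1)
β4 →I2  (J1 effort already set via bond 0)

2  (I1, I2 all integral)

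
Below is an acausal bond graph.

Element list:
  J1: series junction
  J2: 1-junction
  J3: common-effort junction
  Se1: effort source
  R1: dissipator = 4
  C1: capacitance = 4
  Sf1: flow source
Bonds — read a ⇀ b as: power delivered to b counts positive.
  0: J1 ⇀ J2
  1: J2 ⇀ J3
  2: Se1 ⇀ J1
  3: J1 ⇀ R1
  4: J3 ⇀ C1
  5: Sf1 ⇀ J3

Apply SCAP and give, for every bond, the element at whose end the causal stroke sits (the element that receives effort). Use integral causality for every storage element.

β2 →J1  (Se1 fixes effort; stroke away)
β5 →Sf1  (Sf1 fixes flow; stroke at Sf1)
β4 →J3  (C1 integral (e out))
β1 →J2  (0-jn J3 has e-setter on 4)
β0 →J1  (J2: last free bond brings flow in)
β3 →R1  (only one flow-in slot at J1)

b0 |J1
b1 |J2
b2 |J1
b3 |R1
b4 |J3
b5 |Sf1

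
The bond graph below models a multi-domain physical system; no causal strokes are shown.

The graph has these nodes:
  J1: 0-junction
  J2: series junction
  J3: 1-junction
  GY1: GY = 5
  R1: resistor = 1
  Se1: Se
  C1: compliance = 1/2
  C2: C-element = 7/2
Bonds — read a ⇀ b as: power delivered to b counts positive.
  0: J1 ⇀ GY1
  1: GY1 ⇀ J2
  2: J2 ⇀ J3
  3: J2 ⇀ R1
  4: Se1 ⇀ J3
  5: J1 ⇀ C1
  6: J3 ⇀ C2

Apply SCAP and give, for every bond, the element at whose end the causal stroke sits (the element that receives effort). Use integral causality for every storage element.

β4 →J3  (Se1: effort source, stroke at far end)
β5 →J1  (C1 outputs effort q/C1)
β0 →GY1  (J1 effort already set via bond 5)
β1 →GY1  (through GY1, causality inverts; strokes same side of GY1)
β2 →J2  (J2: bond 1 brought flow, rest push out)
β3 →J2  (J2 flow already set via bond 1)
β6 →J3  (J3 flow already set via bond 2)

β0 |GY1
β1 |GY1
β2 |J2
β3 |J2
β4 |J3
β5 |J1
β6 |J3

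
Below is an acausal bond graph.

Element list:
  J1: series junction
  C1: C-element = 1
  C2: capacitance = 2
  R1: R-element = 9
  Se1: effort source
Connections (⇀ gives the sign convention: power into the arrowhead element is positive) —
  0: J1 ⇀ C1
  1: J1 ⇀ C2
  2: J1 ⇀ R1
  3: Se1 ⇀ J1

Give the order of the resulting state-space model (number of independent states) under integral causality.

β3 |J1  (Se1 fixes effort; stroke away)
β0 |J1  (C1 integral (e out))
β1 |J1  (C2 outputs effort q/C2)
β2 |R1  (J1 needs exactly one f-in)

2  (C1, C2 all integral)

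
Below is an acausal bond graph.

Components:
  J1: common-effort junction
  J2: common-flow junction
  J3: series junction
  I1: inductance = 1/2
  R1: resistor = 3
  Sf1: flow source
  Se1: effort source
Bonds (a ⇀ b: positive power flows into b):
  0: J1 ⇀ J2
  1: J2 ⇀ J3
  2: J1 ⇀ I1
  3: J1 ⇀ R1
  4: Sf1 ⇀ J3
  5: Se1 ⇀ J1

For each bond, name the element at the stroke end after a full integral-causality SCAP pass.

bond 0 →J2
bond 1 →J3
bond 2 →I1
bond 3 →R1
bond 4 →Sf1
bond 5 →J1

b4 stroke at Sf1  (Sf1 (Sf) sets flow on bond)
b5 stroke at J1  (source Se1 imposes e)
b0 stroke at J2  (0-jn J1 has e-setter on 5)
b2 stroke at I1  (common-e at J1 fixed by 5)
b3 stroke at R1  (J1 effort already set via bond 5)
b1 stroke at J3  (J2 needs exactly one f-in)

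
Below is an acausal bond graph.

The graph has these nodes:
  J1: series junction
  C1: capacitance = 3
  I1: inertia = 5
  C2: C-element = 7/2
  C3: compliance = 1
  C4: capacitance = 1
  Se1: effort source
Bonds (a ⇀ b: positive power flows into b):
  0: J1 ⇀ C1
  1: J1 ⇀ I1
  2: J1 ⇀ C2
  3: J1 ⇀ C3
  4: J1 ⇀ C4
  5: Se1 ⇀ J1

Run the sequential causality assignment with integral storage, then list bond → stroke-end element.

#0 stroke at J1
#1 stroke at I1
#2 stroke at J1
#3 stroke at J1
#4 stroke at J1
#5 stroke at J1

b5 stroke at J1  (Se1: effort source, stroke at far end)
b0 stroke at J1  (C1 integral (e out))
b1 stroke at I1  (I1: I, integral causality)
b2 stroke at J1  (1-jn J1 has f-setter on 1)
b3 stroke at J1  (J1: bond 1 brought flow, rest push out)
b4 stroke at J1  (common-f at J1 fixed by 1)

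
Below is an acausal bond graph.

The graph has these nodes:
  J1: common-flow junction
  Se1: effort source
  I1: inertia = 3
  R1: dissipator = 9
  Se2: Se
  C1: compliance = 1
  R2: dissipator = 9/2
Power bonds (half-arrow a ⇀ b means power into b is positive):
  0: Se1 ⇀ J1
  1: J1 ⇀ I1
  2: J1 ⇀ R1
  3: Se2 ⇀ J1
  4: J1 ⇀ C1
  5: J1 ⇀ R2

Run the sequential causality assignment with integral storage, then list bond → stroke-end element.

b0 stroke at J1  (Se1: effort source, stroke at far end)
b3 stroke at J1  (Se2 fixes effort; stroke away)
b1 stroke at I1  (I1: I, integral causality)
b2 stroke at J1  (J1: bond 1 brought flow, rest push out)
b4 stroke at J1  (1-jn J1 has f-setter on 1)
b5 stroke at J1  (common-f at J1 fixed by 1)

#0 stroke at J1
#1 stroke at I1
#2 stroke at J1
#3 stroke at J1
#4 stroke at J1
#5 stroke at J1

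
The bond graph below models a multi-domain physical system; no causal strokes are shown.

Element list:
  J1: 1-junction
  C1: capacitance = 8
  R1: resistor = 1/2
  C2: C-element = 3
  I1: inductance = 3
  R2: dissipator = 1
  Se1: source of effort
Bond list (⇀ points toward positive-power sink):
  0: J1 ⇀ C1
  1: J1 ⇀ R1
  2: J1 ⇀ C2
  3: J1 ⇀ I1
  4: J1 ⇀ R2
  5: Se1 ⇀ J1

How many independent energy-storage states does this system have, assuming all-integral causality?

3  (C1, C2, I1 all integral)

bond 5 →J1  (Se1: effort source, stroke at far end)
bond 0 →J1  (C1 outputs effort q/C1)
bond 2 →J1  (C2 outputs effort q/C2)
bond 3 →I1  (I1 outputs flow p/I1)
bond 1 →J1  (J1 flow already set via bond 3)
bond 4 →J1  (1-jn J1 has f-setter on 3)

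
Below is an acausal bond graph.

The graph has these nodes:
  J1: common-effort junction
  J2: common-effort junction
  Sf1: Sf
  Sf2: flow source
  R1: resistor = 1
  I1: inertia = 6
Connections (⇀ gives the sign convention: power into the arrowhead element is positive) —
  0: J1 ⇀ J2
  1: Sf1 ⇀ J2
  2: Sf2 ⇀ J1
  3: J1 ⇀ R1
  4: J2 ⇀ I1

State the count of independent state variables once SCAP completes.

β1 stroke at Sf1  (Sf1 (Sf) sets flow on bond)
β2 stroke at Sf2  (Sf2: flow source, stroke at near end)
β4 stroke at I1  (I1 integral (f out))
β0 stroke at J2  (only one effort-in slot at J2)
β3 stroke at J1  (closing 0-jn rule on J1)

1  (I1 all integral)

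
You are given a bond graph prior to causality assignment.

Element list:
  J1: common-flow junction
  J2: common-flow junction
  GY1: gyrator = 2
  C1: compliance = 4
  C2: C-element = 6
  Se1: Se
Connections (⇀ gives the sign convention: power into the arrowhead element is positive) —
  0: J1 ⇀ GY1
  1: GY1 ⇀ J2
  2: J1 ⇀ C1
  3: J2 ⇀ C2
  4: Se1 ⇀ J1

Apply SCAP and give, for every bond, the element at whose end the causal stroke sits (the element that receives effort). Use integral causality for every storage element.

β0 stroke→GY1
β1 stroke→GY1
β2 stroke→J1
β3 stroke→J2
β4 stroke→J1

#4 stroke at J1  (Se1 (Se) sets effort on bond)
#2 stroke at J1  (C1 outputs effort q/C1)
#0 stroke at GY1  (J1 needs exactly one f-in)
#1 stroke at GY1  (GY1 both-in/both-out from 0)
#3 stroke at J2  (common-f at J2 fixed by 1)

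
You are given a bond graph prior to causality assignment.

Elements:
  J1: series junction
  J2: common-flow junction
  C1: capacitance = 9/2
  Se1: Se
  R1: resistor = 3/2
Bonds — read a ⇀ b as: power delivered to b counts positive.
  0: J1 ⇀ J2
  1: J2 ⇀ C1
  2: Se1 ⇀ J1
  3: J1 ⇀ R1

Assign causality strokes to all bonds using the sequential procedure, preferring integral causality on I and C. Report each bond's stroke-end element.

β0 →J1
β1 →J2
β2 →J1
β3 →R1

bond 2 stroke at J1  (Se1: effort source, stroke at far end)
bond 1 stroke at J2  (C1 outputs effort q/C1)
bond 0 stroke at J1  (only one flow-in slot at J2)
bond 3 stroke at R1  (closing 1-jn rule on J1)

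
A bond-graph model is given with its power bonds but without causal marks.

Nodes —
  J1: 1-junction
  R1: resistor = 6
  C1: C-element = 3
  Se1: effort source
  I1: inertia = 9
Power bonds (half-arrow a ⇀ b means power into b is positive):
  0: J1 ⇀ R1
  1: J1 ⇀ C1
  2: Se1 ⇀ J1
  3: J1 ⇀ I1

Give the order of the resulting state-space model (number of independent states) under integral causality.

2  (C1, I1 all integral)

bond 2 stroke→J1  (Se1 (Se) sets effort on bond)
bond 1 stroke→J1  (C1 outputs effort q/C1)
bond 3 stroke→I1  (I1 integral (f out))
bond 0 stroke→J1  (J1 flow already set via bond 3)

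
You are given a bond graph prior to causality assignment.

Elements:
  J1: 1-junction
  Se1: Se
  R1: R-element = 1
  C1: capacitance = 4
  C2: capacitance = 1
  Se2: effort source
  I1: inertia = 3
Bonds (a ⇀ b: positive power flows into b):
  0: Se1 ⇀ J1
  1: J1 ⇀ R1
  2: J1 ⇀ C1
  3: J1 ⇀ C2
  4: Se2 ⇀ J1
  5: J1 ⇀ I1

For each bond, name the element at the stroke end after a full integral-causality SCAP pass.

b0 |J1  (Se1 (Se) sets effort on bond)
b4 |J1  (Se2: effort source, stroke at far end)
b2 |J1  (C1 outputs effort q/C1)
b3 |J1  (C2: C, integral causality)
b5 |I1  (I1 outputs flow p/I1)
b1 |J1  (J1: bond 5 brought flow, rest push out)

β0 |J1
β1 |J1
β2 |J1
β3 |J1
β4 |J1
β5 |I1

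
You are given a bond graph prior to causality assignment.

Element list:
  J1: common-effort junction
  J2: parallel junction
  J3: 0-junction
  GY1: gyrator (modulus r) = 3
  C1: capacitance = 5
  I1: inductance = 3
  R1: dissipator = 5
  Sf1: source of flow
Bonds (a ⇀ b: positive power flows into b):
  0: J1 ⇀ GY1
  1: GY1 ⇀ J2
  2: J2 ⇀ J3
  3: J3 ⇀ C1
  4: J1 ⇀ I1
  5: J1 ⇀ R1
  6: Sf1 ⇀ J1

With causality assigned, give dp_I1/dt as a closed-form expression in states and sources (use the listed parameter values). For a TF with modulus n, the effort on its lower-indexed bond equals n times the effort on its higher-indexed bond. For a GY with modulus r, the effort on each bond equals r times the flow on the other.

#6 |Sf1  (Sf1: flow source, stroke at near end)
#3 |J3  (prefer integral on C1)
#2 |J2  (common-e at J3 fixed by 3)
#1 |GY1  (0-jn J2 has e-setter on 2)
#0 |GY1  (GY1 both-in/both-out from 1)
#4 |I1  (prefer integral on I1)
#5 |J1  (closing 0-jn rule on J1)

dp_I1/dt = 5*F_Sf1 - 5*p_I1/3 - q_C1/3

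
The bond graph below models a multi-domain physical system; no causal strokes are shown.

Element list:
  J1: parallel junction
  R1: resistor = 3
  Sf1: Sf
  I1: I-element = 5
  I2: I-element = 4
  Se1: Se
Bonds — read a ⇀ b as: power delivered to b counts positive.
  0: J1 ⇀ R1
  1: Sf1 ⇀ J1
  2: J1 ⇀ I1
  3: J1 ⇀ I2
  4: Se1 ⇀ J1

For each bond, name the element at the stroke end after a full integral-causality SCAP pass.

bond 1 stroke at Sf1  (Sf1 (Sf) sets flow on bond)
bond 4 stroke at J1  (Se1: effort source, stroke at far end)
bond 0 stroke at R1  (0-jn J1 has e-setter on 4)
bond 2 stroke at I1  (0-jn J1 has e-setter on 4)
bond 3 stroke at I2  (0-jn J1 has e-setter on 4)

β0 →R1
β1 →Sf1
β2 →I1
β3 →I2
β4 →J1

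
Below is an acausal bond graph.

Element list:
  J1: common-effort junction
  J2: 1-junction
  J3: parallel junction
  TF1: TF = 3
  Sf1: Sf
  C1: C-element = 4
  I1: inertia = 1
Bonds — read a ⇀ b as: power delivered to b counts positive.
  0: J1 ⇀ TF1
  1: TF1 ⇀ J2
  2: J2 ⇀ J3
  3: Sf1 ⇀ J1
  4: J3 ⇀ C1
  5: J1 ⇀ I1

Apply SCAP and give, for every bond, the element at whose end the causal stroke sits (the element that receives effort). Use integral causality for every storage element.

#3 →Sf1  (Sf1 (Sf) sets flow on bond)
#4 →J3  (C1 integral (e out))
#2 →J2  (J3: bond 4 brought effort, rest push out)
#1 →TF1  (J2: last free bond brings flow in)
#0 →J1  (through TF1, causality passes straight; one stroke at TF1)
#5 →I1  (J1: bond 0 brought effort, rest push out)

bond 0 →J1
bond 1 →TF1
bond 2 →J2
bond 3 →Sf1
bond 4 →J3
bond 5 →I1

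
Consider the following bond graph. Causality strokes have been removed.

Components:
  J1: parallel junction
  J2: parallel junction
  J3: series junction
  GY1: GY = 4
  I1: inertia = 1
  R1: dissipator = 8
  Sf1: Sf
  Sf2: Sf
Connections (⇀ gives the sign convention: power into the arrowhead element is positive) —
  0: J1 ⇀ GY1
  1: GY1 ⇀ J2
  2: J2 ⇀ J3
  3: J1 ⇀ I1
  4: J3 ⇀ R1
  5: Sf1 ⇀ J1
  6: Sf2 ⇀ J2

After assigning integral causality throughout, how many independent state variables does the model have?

#5 |Sf1  (source Sf1 imposes f)
#6 |Sf2  (source Sf2 imposes f)
#3 |I1  (I1: I, integral causality)
#0 |J1  (J1: last free bond brings effort in)
#1 |J2  (GY1 both-in/both-out from 0)
#2 |J3  (J2 effort already set via bond 1)
#4 |R1  (J3 needs exactly one f-in)

1  (I1 all integral)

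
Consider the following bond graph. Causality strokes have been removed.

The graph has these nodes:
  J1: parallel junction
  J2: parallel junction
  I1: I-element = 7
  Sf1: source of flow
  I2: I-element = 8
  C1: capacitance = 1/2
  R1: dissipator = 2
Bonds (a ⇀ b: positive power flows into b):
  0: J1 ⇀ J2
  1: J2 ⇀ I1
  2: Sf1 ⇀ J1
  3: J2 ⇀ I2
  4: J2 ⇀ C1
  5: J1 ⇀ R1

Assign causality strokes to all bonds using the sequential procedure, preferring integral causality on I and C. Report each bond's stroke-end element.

bond 0 stroke at J1
bond 1 stroke at I1
bond 2 stroke at Sf1
bond 3 stroke at I2
bond 4 stroke at J2
bond 5 stroke at R1

b2 →Sf1  (Sf1 fixes flow; stroke at Sf1)
b1 →I1  (I1 integral (f out))
b3 →I2  (I2 outputs flow p/I2)
b4 →J2  (C1 outputs effort q/C1)
b0 →J1  (J2 effort already set via bond 4)
b5 →R1  (J1 effort already set via bond 0)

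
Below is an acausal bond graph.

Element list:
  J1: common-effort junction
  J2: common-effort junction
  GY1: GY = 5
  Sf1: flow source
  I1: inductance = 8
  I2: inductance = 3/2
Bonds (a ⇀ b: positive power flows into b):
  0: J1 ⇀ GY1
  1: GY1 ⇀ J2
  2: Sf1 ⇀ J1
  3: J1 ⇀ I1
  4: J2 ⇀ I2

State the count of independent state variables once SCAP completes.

2  (I1, I2 all integral)

#2 stroke at Sf1  (Sf1: flow source, stroke at near end)
#3 stroke at I1  (I1: I, integral causality)
#0 stroke at J1  (J1: last free bond brings effort in)
#1 stroke at J2  (through GY1, causality inverts; strokes same side of GY1)
#4 stroke at I2  (common-e at J2 fixed by 1)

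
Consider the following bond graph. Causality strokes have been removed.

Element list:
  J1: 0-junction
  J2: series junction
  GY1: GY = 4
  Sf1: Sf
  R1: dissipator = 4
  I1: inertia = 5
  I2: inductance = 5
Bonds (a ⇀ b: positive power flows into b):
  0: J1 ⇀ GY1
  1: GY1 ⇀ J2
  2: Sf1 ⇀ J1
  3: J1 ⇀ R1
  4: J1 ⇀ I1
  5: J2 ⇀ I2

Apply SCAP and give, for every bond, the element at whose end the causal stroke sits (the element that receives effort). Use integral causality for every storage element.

#2 stroke→Sf1  (Sf1 (Sf) sets flow on bond)
#4 stroke→I1  (prefer integral on I1)
#5 stroke→I2  (I2: I, integral causality)
#1 stroke→J2  (1-jn J2 has f-setter on 5)
#0 stroke→J1  (GY GY1: same side as bond 1)
#3 stroke→R1  (J1: bond 0 brought effort, rest push out)

b0 stroke at J1
b1 stroke at J2
b2 stroke at Sf1
b3 stroke at R1
b4 stroke at I1
b5 stroke at I2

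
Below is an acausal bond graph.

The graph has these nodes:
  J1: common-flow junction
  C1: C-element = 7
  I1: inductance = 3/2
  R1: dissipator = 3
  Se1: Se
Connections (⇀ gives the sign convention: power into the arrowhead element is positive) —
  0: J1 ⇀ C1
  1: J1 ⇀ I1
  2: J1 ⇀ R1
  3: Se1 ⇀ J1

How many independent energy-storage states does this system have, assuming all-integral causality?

b3 stroke at J1  (Se1 (Se) sets effort on bond)
b0 stroke at J1  (C1: C, integral causality)
b1 stroke at I1  (I1 outputs flow p/I1)
b2 stroke at J1  (J1: bond 1 brought flow, rest push out)

2  (C1, I1 all integral)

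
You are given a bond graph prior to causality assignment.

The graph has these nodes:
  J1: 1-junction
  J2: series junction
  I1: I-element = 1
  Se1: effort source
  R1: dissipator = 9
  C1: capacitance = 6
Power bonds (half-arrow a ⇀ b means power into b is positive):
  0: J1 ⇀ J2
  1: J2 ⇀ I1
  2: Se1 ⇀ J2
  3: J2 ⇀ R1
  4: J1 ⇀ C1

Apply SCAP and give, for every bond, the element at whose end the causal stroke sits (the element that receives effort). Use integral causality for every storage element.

β2 stroke at J2  (Se1 fixes effort; stroke away)
β1 stroke at I1  (I1 outputs flow p/I1)
β0 stroke at J2  (J2: bond 1 brought flow, rest push out)
β3 stroke at J2  (J2 flow already set via bond 1)
β4 stroke at J1  (J1: bond 0 brought flow, rest push out)

β0 |J2
β1 |I1
β2 |J2
β3 |J2
β4 |J1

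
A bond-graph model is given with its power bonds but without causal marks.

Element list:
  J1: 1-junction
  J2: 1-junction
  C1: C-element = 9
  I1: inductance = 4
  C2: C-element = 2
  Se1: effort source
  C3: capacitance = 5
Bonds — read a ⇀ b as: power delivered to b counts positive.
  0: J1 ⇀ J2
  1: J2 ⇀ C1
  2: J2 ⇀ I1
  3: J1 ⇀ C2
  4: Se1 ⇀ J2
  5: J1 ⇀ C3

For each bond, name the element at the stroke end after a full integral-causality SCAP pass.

β0 stroke at J2
β1 stroke at J2
β2 stroke at I1
β3 stroke at J1
β4 stroke at J2
β5 stroke at J1

b4 stroke at J2  (Se1 fixes effort; stroke away)
b1 stroke at J2  (C1 outputs effort q/C1)
b2 stroke at I1  (I1 outputs flow p/I1)
b0 stroke at J2  (1-jn J2 has f-setter on 2)
b3 stroke at J1  (J1: bond 0 brought flow, rest push out)
b5 stroke at J1  (J1 flow already set via bond 0)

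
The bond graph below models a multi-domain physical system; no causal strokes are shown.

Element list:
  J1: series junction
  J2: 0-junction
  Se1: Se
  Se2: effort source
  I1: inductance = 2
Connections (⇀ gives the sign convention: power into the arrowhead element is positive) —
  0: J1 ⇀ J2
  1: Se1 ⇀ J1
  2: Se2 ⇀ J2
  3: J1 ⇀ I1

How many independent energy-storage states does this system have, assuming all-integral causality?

1  (I1 all integral)

β1 |J1  (Se1 fixes effort; stroke away)
β2 |J2  (Se2: effort source, stroke at far end)
β0 |J1  (common-e at J2 fixed by 2)
β3 |I1  (closing 1-jn rule on J1)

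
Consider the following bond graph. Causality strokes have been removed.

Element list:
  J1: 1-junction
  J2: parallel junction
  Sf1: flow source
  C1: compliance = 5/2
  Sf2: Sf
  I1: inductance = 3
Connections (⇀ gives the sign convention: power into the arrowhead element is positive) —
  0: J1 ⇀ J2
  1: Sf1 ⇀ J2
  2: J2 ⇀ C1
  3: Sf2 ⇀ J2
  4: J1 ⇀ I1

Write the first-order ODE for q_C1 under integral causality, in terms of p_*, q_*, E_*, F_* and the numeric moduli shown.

bond 1 stroke at Sf1  (Sf1: flow source, stroke at near end)
bond 3 stroke at Sf2  (Sf2: flow source, stroke at near end)
bond 2 stroke at J2  (C1 outputs effort q/C1)
bond 0 stroke at J1  (J2: bond 2 brought effort, rest push out)
bond 4 stroke at I1  (only one flow-in slot at J1)

dq_C1/dt = F_Sf1 + F_Sf2 + p_I1/3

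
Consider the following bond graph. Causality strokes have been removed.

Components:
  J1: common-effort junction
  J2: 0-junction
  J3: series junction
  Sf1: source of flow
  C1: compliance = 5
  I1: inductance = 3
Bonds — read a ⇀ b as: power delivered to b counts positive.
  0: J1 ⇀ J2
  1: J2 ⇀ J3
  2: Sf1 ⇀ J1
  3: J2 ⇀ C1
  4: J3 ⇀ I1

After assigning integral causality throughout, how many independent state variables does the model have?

2  (C1, I1 all integral)

#2 →Sf1  (Sf1 (Sf) sets flow on bond)
#0 →J1  (J1 needs exactly one e-in)
#3 →J2  (C1 outputs effort q/C1)
#1 →J3  (J2: bond 3 brought effort, rest push out)
#4 →I1  (closing 1-jn rule on J3)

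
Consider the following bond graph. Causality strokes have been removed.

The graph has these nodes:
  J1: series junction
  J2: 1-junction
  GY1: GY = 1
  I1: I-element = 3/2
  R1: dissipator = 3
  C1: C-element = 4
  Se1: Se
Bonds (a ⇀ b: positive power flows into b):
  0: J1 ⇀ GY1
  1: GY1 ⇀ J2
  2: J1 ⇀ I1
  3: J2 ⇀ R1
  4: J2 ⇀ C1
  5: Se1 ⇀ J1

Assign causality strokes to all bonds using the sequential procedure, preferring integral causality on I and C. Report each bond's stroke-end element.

b5 stroke at J1  (source Se1 imposes e)
b2 stroke at I1  (I1 outputs flow p/I1)
b0 stroke at J1  (J1: bond 2 brought flow, rest push out)
b1 stroke at J2  (GY1: gyrator matches bond 0)
b4 stroke at J2  (C1: C, integral causality)
b3 stroke at R1  (J2 needs exactly one f-in)

bond 0 stroke at J1
bond 1 stroke at J2
bond 2 stroke at I1
bond 3 stroke at R1
bond 4 stroke at J2
bond 5 stroke at J1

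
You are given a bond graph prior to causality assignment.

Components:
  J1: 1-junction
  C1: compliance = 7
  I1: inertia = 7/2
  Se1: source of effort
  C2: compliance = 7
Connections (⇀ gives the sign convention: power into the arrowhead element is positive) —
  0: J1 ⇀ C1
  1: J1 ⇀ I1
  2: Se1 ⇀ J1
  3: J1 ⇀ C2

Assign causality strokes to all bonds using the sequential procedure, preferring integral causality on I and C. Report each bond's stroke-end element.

β0 stroke→J1
β1 stroke→I1
β2 stroke→J1
β3 stroke→J1

#2 |J1  (Se1 fixes effort; stroke away)
#0 |J1  (C1: C, integral causality)
#1 |I1  (I1: I, integral causality)
#3 |J1  (1-jn J1 has f-setter on 1)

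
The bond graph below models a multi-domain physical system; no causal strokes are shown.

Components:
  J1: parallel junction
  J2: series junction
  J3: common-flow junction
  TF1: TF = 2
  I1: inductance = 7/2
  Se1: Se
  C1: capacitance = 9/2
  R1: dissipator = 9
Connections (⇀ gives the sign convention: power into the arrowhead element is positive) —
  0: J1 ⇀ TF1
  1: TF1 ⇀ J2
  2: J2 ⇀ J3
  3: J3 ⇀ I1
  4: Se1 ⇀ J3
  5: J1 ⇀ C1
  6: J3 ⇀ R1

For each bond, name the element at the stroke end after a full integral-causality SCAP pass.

bond 0 stroke at TF1
bond 1 stroke at J2
bond 2 stroke at J3
bond 3 stroke at I1
bond 4 stroke at J3
bond 5 stroke at J1
bond 6 stroke at J3

β4 stroke at J3  (Se1 fixes effort; stroke away)
β3 stroke at I1  (I1: I, integral causality)
β2 stroke at J3  (1-jn J3 has f-setter on 3)
β6 stroke at J3  (1-jn J3 has f-setter on 3)
β1 stroke at J2  (J2: bond 2 brought flow, rest push out)
β0 stroke at TF1  (TF1 one-in-one-out from 1)
β5 stroke at J1  (closing 0-jn rule on J1)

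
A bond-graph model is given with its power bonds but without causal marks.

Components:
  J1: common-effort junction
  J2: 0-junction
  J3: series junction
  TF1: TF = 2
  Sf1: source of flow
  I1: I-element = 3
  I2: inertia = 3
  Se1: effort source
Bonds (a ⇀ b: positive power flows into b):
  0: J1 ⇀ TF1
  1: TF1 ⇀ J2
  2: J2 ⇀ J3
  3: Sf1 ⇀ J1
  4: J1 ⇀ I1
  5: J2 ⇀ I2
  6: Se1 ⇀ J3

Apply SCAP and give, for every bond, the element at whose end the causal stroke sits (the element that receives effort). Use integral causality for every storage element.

#3 |Sf1  (Sf1: flow source, stroke at near end)
#6 |J3  (source Se1 imposes e)
#2 |J2  (J3 needs exactly one f-in)
#1 |TF1  (J2 effort already set via bond 2)
#5 |I2  (common-e at J2 fixed by 2)
#0 |J1  (through TF1, causality passes straight; one stroke at TF1)
#4 |I1  (J1: bond 0 brought effort, rest push out)

bond 0 →J1
bond 1 →TF1
bond 2 →J2
bond 3 →Sf1
bond 4 →I1
bond 5 →I2
bond 6 →J3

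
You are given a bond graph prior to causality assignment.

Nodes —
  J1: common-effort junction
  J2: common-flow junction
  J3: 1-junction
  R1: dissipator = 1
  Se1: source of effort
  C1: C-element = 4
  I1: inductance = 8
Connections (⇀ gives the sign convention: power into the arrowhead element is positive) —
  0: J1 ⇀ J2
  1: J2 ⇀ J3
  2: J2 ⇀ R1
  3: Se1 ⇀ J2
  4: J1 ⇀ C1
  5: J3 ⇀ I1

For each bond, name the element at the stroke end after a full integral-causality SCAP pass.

#0 stroke→J2
#1 stroke→J3
#2 stroke→J2
#3 stroke→J2
#4 stroke→J1
#5 stroke→I1

β3 stroke at J2  (Se1: effort source, stroke at far end)
β4 stroke at J1  (prefer integral on C1)
β0 stroke at J2  (common-e at J1 fixed by 4)
β5 stroke at I1  (I1 integral (f out))
β1 stroke at J3  (common-f at J3 fixed by 5)
β2 stroke at J2  (J2: bond 1 brought flow, rest push out)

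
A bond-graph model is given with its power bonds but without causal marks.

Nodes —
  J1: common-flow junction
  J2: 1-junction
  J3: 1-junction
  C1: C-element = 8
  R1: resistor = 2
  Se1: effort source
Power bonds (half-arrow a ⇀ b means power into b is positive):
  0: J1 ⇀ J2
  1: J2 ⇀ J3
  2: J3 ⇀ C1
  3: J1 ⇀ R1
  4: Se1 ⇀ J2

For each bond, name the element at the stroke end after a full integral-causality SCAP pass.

bond 4 stroke→J2  (Se1 fixes effort; stroke away)
bond 2 stroke→J3  (prefer integral on C1)
bond 1 stroke→J2  (J3 needs exactly one f-in)
bond 0 stroke→J1  (J2 needs exactly one f-in)
bond 3 stroke→R1  (J1: last free bond brings flow in)

bond 0 stroke→J1
bond 1 stroke→J2
bond 2 stroke→J3
bond 3 stroke→R1
bond 4 stroke→J2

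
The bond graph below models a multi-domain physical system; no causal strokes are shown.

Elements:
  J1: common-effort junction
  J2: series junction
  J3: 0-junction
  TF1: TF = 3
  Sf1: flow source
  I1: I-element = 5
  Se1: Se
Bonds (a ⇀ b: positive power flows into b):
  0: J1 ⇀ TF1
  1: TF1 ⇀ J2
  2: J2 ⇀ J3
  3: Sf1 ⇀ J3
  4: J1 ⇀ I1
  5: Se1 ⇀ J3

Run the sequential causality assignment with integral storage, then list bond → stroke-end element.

b3 →Sf1  (Sf1: flow source, stroke at near end)
b5 →J3  (Se1 (Se) sets effort on bond)
b2 →J2  (J3 effort already set via bond 5)
b1 →TF1  (only one flow-in slot at J2)
b0 →J1  (through TF1, causality passes straight; one stroke at TF1)
b4 →I1  (common-e at J1 fixed by 0)

β0 →J1
β1 →TF1
β2 →J2
β3 →Sf1
β4 →I1
β5 →J3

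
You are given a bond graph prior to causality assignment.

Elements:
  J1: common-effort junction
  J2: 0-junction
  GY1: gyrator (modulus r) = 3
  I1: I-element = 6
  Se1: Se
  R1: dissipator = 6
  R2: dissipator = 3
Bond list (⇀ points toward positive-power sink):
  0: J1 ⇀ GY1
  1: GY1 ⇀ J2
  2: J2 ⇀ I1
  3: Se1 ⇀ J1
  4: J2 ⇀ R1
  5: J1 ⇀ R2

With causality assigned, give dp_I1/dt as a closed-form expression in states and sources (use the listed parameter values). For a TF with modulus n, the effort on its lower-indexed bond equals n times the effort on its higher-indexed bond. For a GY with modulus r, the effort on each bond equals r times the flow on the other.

β3 stroke→J1  (source Se1 imposes e)
β0 stroke→GY1  (common-e at J1 fixed by 3)
β5 stroke→R2  (J1 effort already set via bond 3)
β1 stroke→GY1  (GY1 both-in/both-out from 0)
β2 stroke→I1  (I1 integral (f out))
β4 stroke→J2  (J2: last free bond brings effort in)

dp_I1/dt = 2*E_Se1 - p_I1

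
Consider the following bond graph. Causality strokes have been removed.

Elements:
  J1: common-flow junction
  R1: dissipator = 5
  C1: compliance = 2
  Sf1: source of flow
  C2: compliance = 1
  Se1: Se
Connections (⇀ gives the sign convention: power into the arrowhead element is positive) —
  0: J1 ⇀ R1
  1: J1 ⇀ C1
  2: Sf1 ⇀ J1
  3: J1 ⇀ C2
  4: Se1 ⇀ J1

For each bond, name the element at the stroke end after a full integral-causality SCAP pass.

#0 stroke→J1
#1 stroke→J1
#2 stroke→Sf1
#3 stroke→J1
#4 stroke→J1

b2 stroke at Sf1  (Sf1: flow source, stroke at near end)
b4 stroke at J1  (source Se1 imposes e)
b0 stroke at J1  (J1 flow already set via bond 2)
b1 stroke at J1  (J1 flow already set via bond 2)
b3 stroke at J1  (common-f at J1 fixed by 2)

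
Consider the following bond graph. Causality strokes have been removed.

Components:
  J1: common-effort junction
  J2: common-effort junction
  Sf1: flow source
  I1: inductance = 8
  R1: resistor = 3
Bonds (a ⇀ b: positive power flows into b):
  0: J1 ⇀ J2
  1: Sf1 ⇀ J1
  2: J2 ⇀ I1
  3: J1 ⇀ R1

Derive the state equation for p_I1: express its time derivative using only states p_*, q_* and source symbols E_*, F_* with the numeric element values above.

dp_I1/dt = 3*F_Sf1 - 3*p_I1/8

b1 →Sf1  (Sf1 (Sf) sets flow on bond)
b2 →I1  (prefer integral on I1)
b0 →J2  (J2 needs exactly one e-in)
b3 →J1  (closing 0-jn rule on J1)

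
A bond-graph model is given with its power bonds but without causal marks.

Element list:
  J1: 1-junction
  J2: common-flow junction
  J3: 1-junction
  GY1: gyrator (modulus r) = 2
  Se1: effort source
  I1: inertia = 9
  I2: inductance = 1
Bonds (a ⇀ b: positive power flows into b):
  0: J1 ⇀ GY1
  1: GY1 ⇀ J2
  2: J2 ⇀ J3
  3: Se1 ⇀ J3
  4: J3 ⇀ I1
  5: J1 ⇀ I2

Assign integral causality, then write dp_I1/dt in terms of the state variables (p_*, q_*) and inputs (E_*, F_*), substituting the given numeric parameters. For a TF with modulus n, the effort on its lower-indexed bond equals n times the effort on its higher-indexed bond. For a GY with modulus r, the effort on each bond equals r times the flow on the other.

β3 |J3  (Se1 fixes effort; stroke away)
β4 |I1  (I1 outputs flow p/I1)
β2 |J3  (J3: bond 4 brought flow, rest push out)
β1 |J2  (common-f at J2 fixed by 2)
β0 |J1  (GY1: gyrator matches bond 1)
β5 |I2  (only one flow-in slot at J1)

dp_I1/dt = E_Se1 + 2*p_I2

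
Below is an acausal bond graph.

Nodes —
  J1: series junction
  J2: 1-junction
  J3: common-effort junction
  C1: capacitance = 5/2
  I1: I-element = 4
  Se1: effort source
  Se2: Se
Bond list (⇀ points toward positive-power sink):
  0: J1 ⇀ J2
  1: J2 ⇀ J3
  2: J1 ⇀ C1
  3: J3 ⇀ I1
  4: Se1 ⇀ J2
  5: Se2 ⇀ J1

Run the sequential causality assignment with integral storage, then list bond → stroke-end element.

bond 4 stroke at J2  (Se1: effort source, stroke at far end)
bond 5 stroke at J1  (Se2 (Se) sets effort on bond)
bond 2 stroke at J1  (C1 outputs effort q/C1)
bond 0 stroke at J2  (J1: last free bond brings flow in)
bond 1 stroke at J3  (only one flow-in slot at J2)
bond 3 stroke at I1  (0-jn J3 has e-setter on 1)

bond 0 stroke at J2
bond 1 stroke at J3
bond 2 stroke at J1
bond 3 stroke at I1
bond 4 stroke at J2
bond 5 stroke at J1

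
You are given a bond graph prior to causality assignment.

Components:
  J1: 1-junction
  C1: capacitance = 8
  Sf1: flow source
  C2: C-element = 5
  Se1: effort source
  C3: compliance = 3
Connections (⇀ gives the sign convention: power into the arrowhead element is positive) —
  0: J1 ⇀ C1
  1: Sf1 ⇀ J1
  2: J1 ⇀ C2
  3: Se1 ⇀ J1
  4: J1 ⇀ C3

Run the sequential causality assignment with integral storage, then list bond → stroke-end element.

b1 stroke at Sf1  (Sf1: flow source, stroke at near end)
b3 stroke at J1  (Se1 fixes effort; stroke away)
b0 stroke at J1  (J1: bond 1 brought flow, rest push out)
b2 stroke at J1  (common-f at J1 fixed by 1)
b4 stroke at J1  (J1 flow already set via bond 1)

β0 →J1
β1 →Sf1
β2 →J1
β3 →J1
β4 →J1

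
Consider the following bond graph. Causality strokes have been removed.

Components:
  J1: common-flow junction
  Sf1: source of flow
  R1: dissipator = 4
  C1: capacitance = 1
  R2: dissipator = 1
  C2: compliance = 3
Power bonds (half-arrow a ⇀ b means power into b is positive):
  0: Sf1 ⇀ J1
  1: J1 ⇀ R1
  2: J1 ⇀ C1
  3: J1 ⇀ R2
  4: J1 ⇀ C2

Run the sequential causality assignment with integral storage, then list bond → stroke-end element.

b0 |Sf1
b1 |J1
b2 |J1
b3 |J1
b4 |J1

b0 stroke at Sf1  (source Sf1 imposes f)
b1 stroke at J1  (common-f at J1 fixed by 0)
b2 stroke at J1  (J1: bond 0 brought flow, rest push out)
b3 stroke at J1  (1-jn J1 has f-setter on 0)
b4 stroke at J1  (1-jn J1 has f-setter on 0)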